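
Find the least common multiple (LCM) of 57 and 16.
912

First find GCD(57, 16) using the Euclidean algorithm:
57 = 3 × 16 + 9
16 = 1 × 9 + 7
9 = 1 × 7 + 2
7 = 3 × 2 + 1
2 = 2 × 1 + 0
GCD(57, 16) = 1

LCM formula: LCM(a, b) = (a × b) / GCD(a, b)
LCM(57, 16) = (57 × 16) / 1
LCM(57, 16) = 912 / 1
LCM(57, 16) = 912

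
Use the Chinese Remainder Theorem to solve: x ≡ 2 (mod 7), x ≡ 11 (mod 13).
M = 7 × 13 = 91. M₁ = 13, y₁ ≡ 6 (mod 7). M₂ = 7, y₂ ≡ 2 (mod 13). x = 2×13×6 + 11×7×2 ≡ 37 (mod 91)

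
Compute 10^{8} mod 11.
1

Using successive squaring:
Binary expansion of 8: 1000
Powers of 10 mod 11 (each is the square of the previous):
  10^1 ≡ 10 (mod 11)
  10^2 ≡ 10² = 100 ≡ 1 (mod 11)
  10^4 ≡ 1² = 1 ≡ 1 (mod 11)
  10^8 ≡ 1² = 1 ≡ 1 (mod 11)
8 is a power of 2, so 10^8 is the last square: ≡ 1 (mod 11)
Result: 10^8 ≡ 1 (mod 11)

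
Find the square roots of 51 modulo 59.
The square roots of 51 mod 59 are 46 and 13. Verify: 46² = 2116 ≡ 51 (mod 59)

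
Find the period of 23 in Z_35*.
Powers of 23 mod 35: 23^1≡23, 23^2≡4, 23^3≡22, 23^4≡16, 23^5≡18, 23^6≡29, 23^7≡2, 23^8≡11, 23^9≡8, 23^10≡9, 23^11≡32, 23^12≡1. Order = 12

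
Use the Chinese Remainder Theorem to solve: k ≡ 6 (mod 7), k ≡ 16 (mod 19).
111

Using the Chinese Remainder Theorem:
M = product of moduli = 133
For equation 1: M_1 = 19, 19 ≡ 5 (mod 7), inverse of 19 mod 7 is 3 (check: 5 × 3 = 15 ≡ 1 (mod 7))
For equation 2: M_2 = 7, 7 ≡ 7 (mod 19), inverse of 7 mod 19 is 11 (check: 7 × 11 = 77 ≡ 1 (mod 19))
Combine: k ≡ Σ r_i×M_i×(M_i⁻¹ mod m_i) = 6×19×3 + 16×7×11 = 342 + 1232 = 1574
1574 mod 133 = 111
k ≡ 111 (mod 133)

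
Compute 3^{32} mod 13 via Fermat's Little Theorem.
9

By Fermat's Little Theorem, a^(p-1) ≡ 1 (mod p) for prime p and gcd(a, p) = 1
Here p = 13, so 3^12 ≡ 1 (mod 13)
We can reduce the exponent: 32 mod 12 = 8
So 3^32 ≡ 3^8 (mod 13)
Computing: 3^8 mod 13 = 9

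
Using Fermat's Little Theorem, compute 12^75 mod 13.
By Fermat: 12^{12} ≡ 1 (mod 13). 75 = 6×12 + 3. So 12^{75} ≡ 12^{3} ≡ 12 (mod 13)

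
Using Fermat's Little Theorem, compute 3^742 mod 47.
By Fermat: 3^{46} ≡ 1 (mod 47). 742 ≡ 6 (mod 46). So 3^{742} ≡ 3^{6} ≡ 24 (mod 47)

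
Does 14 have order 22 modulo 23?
p - 1 = 22 has prime divisors 2, 11. Check 14^(22/q) mod 23 for each: 14^(22/2) = 14^11 ≡ 22, 14^(22/11) = 14^2 ≡ 12 (mod 23). None of these is 1, so 14 has order 22 = φ(23), so it is a primitive root mod 23.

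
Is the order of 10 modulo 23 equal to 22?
Yes, ord_23(10) = 22.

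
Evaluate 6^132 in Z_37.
Using Fermat: 6^{36} ≡ 1 (mod 37). 132 ≡ 24 (mod 36). So 6^{132} ≡ 6^{24} ≡ 1 (mod 37)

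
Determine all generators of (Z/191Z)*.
Primitive roots mod 191: {19, 21, 22, 28, 29, 33, 35, 42, 44, 47, 53, 56, 57, 58, 61, 62, 63, 71, 73, 74, 76, 83, 87, 88, 89, 91, 93, 94, 95, 99, 101, 105, 106, 110, 111, 112, 113, 114, 116, 119, 123, 124, 126, 127, 131, 132, 137, 140, 141, 143, 145, 146, 148, 151, 157, 164, 165, 167, 168, 171, 173, 174, 175, 176, 178, 179, 181, 182, 183, 187, 188, 189}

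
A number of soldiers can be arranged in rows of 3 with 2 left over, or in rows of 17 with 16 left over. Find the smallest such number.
M = 3 × 17 = 51. M₁ = 17, y₁ ≡ 2 (mod 3). M₂ = 3, y₂ ≡ 6 (mod 17). k = 2×17×2 + 16×3×6 ≡ 50 (mod 51). The smallest positive such number is 50.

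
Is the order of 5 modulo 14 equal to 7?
No, the actual order is 6, not 7.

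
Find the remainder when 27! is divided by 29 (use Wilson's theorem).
(28)! = (27)! × (28) ≡ -1 (mod 29). So (27)! ≡ -1 × (28)^(-1) ≡ (-1)×(-1) = 1 (mod 29)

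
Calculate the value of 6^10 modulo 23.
10 = 8 + 2 (binary 1010). Repeated squaring mod 23: 6^1 ≡ 6; 6^2 ≡ 6² = 36 ≡ 13; 6^4 ≡ 13² = 169 ≡ 8; 6^8 ≡ 8² = 64 ≡ 18. Multiply: 6^10 = 6^8 × 6^2 ≡ 18 × 13 (mod 23): 18 × 13 = 234 ≡ 4. So 6^10 ≡ 4 (mod 23).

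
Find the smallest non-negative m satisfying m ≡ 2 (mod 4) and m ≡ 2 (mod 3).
M = 4 × 3 = 12. M₁ = 3, y₁ ≡ 3 (mod 4). M₂ = 4, y₂ ≡ 1 (mod 3). m = 2×3×3 + 2×4×1 ≡ 2 (mod 12)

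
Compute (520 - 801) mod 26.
5

(520 - 801) = -281
-281 mod 26 = 5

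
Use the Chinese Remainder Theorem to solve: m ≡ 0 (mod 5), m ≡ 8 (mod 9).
M = 5 × 9 = 45. M₁ = 9, y₁ ≡ 4 (mod 5). M₂ = 5, y₂ ≡ 2 (mod 9). m = 0×9×4 + 8×5×2 ≡ 35 (mod 45)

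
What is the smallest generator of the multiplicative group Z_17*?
p - 1 = 16 has prime divisors 2. h is a primitive root mod 17 iff h^(16/q) ≢ 1 (mod 17) for each such q.
h = 2: 2^8 ≡ 1 (mod 17); 2^8 ≡ 1, so not a primitive root.
h = 3: 3^8 ≡ 16 (mod 17); none is 1, so 3 has order 16 and is a primitive root.
The smallest primitive root mod 17 is g = 3.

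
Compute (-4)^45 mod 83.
Using repeated squaring. (-4) ≡ 79 (mod 83). 45 = 32 + 8 + 4 + 1 (binary 101101). Repeated squaring mod 83: 79^1 ≡ 79; 79^2 ≡ 79² = 6241 ≡ 16; 79^4 ≡ 16² = 256 ≡ 7; 79^8 ≡ 7² = 49 ≡ 49; 79^16 ≡ 49² = 2401 ≡ 77; 79^32 ≡ 77² = 5929 ≡ 36. Multiply: (-4)^45 ≡ 79^32 × 79^8 × 79^4 × 79^1 ≡ 36 × 49 × 7 × 79 (mod 83): 36 × 49 = 1764 ≡ 21; 21 × 7 = 147 ≡ 64; 64 × 79 = 5056 ≡ 76. So (-4)^45 ≡ 76 (mod 83).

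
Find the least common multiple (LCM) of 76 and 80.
1520

First find GCD(76, 80) using the Euclidean algorithm:
76 = 0 × 80 + 76
80 = 1 × 76 + 4
76 = 19 × 4 + 0
GCD(76, 80) = 4

LCM formula: LCM(a, b) = (a × b) / GCD(a, b)
LCM(76, 80) = (76 × 80) / 4
LCM(76, 80) = 6080 / 4
LCM(76, 80) = 1520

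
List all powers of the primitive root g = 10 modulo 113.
g^1, g^2, ..., g^{112} mod 113: {10, 100, 96, 56, 108, 63, 65, 85, 59, 25, 24, 14, 27, 44, 101, 106, 43, 91, 6, 60, 35, 11, 110, 83, 39, 51, 58, 15, 37, 31, 84, 49, 38, 41, 71, 32, 94, 36, 21, 97, 66, 95, 46, 8, 80, 9, 90, 109, 73, 52, 68, 2, 20, 87, 79, 112, 103, 13, 17, 57, 5, 50, 48, 28, 54, 88, 89, 99, 86, 69, 12, 7, 70, 22, 107, 53, 78, 102, 3, 30, 74, 62, 55, 98, 76, 82, 29, 64, 75, 72, 42, 81, 19, 77, 92, 16, 47, 18, 67, 105, 33, 104, 23, 4, 40, 61, 45, 111, 93, 26, 34, 1}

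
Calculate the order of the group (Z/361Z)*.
342

Prime factorization: 361 = 19^2
Using the formula φ(n) = n × Π(1 - 1/p) for each prime factor p:
φ(361) = 361 × (1 - 1/19)
φ(361) = 342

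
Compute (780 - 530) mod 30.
10

(780 - 530) = 250
250 mod 30 = 10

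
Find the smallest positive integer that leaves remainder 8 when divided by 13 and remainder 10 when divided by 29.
M = 13 × 29 = 377. M₁ = 29, y₁ ≡ 9 (mod 13). M₂ = 13, y₂ ≡ 9 (mod 29). n = 8×29×9 + 10×13×9 ≡ 242 (mod 377). The smallest positive such number is 242.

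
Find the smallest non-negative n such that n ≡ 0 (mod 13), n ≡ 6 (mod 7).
13

Using the Chinese Remainder Theorem:
M = product of moduli = 91
For equation 1: M_1 = 7, 7 ≡ 7 (mod 13), inverse of 7 mod 13 is 2 (check: 7 × 2 = 14 ≡ 1 (mod 13))
For equation 2: M_2 = 13, 13 ≡ 6 (mod 7), inverse of 13 mod 7 is 6 (check: 6 × 6 = 36 ≡ 1 (mod 7))
Combine: n ≡ Σ r_i×M_i×(M_i⁻¹ mod m_i) = 0×7×2 + 6×13×6 = 0 + 468 = 468
468 mod 91 = 13
n ≡ 13 (mod 91)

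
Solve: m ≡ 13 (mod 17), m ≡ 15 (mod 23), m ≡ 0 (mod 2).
M = 17 × 23 × 2 = 782. M₁ = 46, y₁ ≡ 10 (mod 17). M₂ = 34, y₂ ≡ 21 (mod 23). M₃ = 391, y₃ ≡ 1 (mod 2). m = 13×46×10 + 15×34×21 + 0×391×1 ≡ 268 (mod 782)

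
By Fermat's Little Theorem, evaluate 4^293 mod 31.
By Fermat: 4^{30} ≡ 1 (mod 31). 293 ≡ 23 (mod 30). So 4^{293} ≡ 4^{23} ≡ 2 (mod 31)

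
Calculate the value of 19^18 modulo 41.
Using repeated squaring. 18 = 16 + 2 (binary 10010). Repeated squaring mod 41: 19^1 ≡ 19; 19^2 ≡ 19² = 361 ≡ 33; 19^4 ≡ 33² = 1089 ≡ 23; 19^8 ≡ 23² = 529 ≡ 37; 19^16 ≡ 37² = 1369 ≡ 16. Multiply: 19^18 = 19^16 × 19^2 ≡ 16 × 33 (mod 41): 16 × 33 = 528 ≡ 36. So 19^18 ≡ 36 (mod 41).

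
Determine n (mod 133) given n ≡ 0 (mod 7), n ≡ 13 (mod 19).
70

Using the Chinese Remainder Theorem:
M = product of moduli = 133
For equation 1: M_1 = 19, 19 ≡ 5 (mod 7), inverse of 19 mod 7 is 3 (check: 5 × 3 = 15 ≡ 1 (mod 7))
For equation 2: M_2 = 7, 7 ≡ 7 (mod 19), inverse of 7 mod 19 is 11 (check: 7 × 11 = 77 ≡ 1 (mod 19))
Combine: n ≡ Σ r_i×M_i×(M_i⁻¹ mod m_i) = 0×19×3 + 13×7×11 = 0 + 1001 = 1001
1001 mod 133 = 70
n ≡ 70 (mod 133)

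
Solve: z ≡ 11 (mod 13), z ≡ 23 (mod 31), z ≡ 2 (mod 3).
M = 13 × 31 × 3 = 1209. M₁ = 93, y₁ ≡ 7 (mod 13). M₂ = 39, y₂ ≡ 4 (mod 31). M₃ = 403, y₃ ≡ 1 (mod 3). z = 11×93×7 + 23×39×4 + 2×403×1 ≡ 674 (mod 1209)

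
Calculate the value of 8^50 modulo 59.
Using repeated squaring. 50 = 32 + 16 + 2 (binary 110010). Repeated squaring mod 59: 8^1 ≡ 8; 8^2 ≡ 8² = 64 ≡ 5; 8^4 ≡ 5² = 25 ≡ 25; 8^8 ≡ 25² = 625 ≡ 35; 8^16 ≡ 35² = 1225 ≡ 45; 8^32 ≡ 45² = 2025 ≡ 19. Multiply: 8^50 = 8^32 × 8^16 × 8^2 ≡ 19 × 45 × 5 (mod 59): 19 × 45 = 855 ≡ 29; 29 × 5 = 145 ≡ 27. So 8^50 ≡ 27 (mod 59).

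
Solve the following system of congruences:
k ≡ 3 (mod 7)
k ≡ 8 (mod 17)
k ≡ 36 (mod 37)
1368

Using the Chinese Remainder Theorem:
M = product of moduli = 4403
For equation 1: M_1 = 629, 629 ≡ 6 (mod 7), inverse of 629 mod 7 is 6 (check: 6 × 6 = 36 ≡ 1 (mod 7))
For equation 2: M_2 = 259, 259 ≡ 4 (mod 17), inverse of 259 mod 17 is 13 (check: 4 × 13 = 52 ≡ 1 (mod 17))
For equation 3: M_3 = 119, 119 ≡ 8 (mod 37), inverse of 119 mod 37 is 14 (check: 8 × 14 = 112 ≡ 1 (mod 37))
Combine: k ≡ Σ r_i×M_i×(M_i⁻¹ mod m_i) = 3×629×6 + 8×259×13 + 36×119×14 = 11322 + 26936 + 59976 = 98234
98234 mod 4403 = 1368
k ≡ 1368 (mod 4403)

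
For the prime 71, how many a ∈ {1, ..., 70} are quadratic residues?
For prime 71, there are (p-1)/2 = (71-1)/2 = 35 quadratic residues (excluding 0).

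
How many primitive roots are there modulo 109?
Number of primitive roots mod 109 = φ(108) = 36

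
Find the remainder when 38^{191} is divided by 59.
By Fermat: 38^{58} ≡ 1 (mod 59). 191 = 3×58 + 17. So 38^{191} ≡ 38^{17} ≡ 11 (mod 59)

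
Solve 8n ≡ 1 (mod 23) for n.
3

Using Extended Euclidean Algorithm:
gcd(8, 23) = 1
Bezout coefficients: 8 × 3 + 23 × -1 = 1
So 8 × 3 ≡ 1 (mod 23)
The inverse is 3 mod 23 = 3
Verification: 8 × 3 = 24 = 1 × 23 + 1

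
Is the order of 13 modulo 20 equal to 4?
Yes, ord_20(13) = 4.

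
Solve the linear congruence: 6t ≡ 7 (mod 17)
4

Since gcd(6, 17) = 1 divides 7, a solution exists.
Multiply both sides by the inverse of 6 mod 17:
  6^(-1) mod 17 = 3
  x ≡ 3 × 7 ≡ 21 ≡ 4 (mod 17)
Verification: 6 × 4 = 24 = 1 × 17 + 7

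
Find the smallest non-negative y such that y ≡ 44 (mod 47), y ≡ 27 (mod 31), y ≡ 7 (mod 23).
18844

Using the Chinese Remainder Theorem:
M = product of moduli = 33511
For equation 1: M_1 = 713, 713 ≡ 8 (mod 47), inverse of 713 mod 47 is 6 (check: 8 × 6 = 48 ≡ 1 (mod 47))
For equation 2: M_2 = 1081, 1081 ≡ 27 (mod 31), inverse of 1081 mod 31 is 23 (check: 27 × 23 = 621 ≡ 1 (mod 31))
For equation 3: M_3 = 1457, 1457 ≡ 8 (mod 23), inverse of 1457 mod 23 is 3 (check: 8 × 3 = 24 ≡ 1 (mod 23))
Combine: y ≡ Σ r_i×M_i×(M_i⁻¹ mod m_i) = 44×713×6 + 27×1081×23 + 7×1457×3 = 188232 + 671301 + 30597 = 890130
890130 mod 33511 = 18844
y ≡ 18844 (mod 33511)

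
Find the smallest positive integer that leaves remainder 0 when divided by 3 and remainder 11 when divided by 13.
M = 3 × 13 = 39. M₁ = 13, y₁ ≡ 1 (mod 3). M₂ = 3, y₂ ≡ 9 (mod 13). x = 0×13×1 + 11×3×9 ≡ 24 (mod 39). The smallest positive such number is 24.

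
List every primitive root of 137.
Primitive roots mod 137: {3, 5, 6, 12, 13, 20, 21, 23, 24, 26, 27, 29, 31, 33, 35, 40, 42, 43, 45, 46, 47, 48, 51, 52, 53, 54, 55, 57, 58, 62, 66, 67, 70, 71, 75, 79, 80, 82, 83, 84, 85, 86, 89, 90, 91, 92, 94, 95, 97, 102, 104, 106, 108, 110, 111, 113, 114, 116, 117, 124, 125, 131, 132, 134}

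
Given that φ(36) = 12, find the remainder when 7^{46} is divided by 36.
By Euler: 7^{12} ≡ 1 (mod 36) since gcd(7, 36) = 1. 46 = 3×12 + 10. So 7^{46} ≡ 7^{10} ≡ 25 (mod 36)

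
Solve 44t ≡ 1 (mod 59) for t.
55

Using Extended Euclidean Algorithm:
gcd(44, 59) = 1
Bezout coefficients: 44 × -4 + 59 × 3 = 1
So 44 × -4 ≡ 1 (mod 59)
The inverse is -4 mod 59 = 55
Verification: 44 × 55 = 2420 = 41 × 59 + 1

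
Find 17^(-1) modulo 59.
7

Using Extended Euclidean Algorithm:
gcd(17, 59) = 1
Bezout coefficients: 17 × 7 + 59 × -2 = 1
So 17 × 7 ≡ 1 (mod 59)
The inverse is 7 mod 59 = 7
Verification: 17 × 7 = 119 = 2 × 59 + 1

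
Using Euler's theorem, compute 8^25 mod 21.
By Euler: 8^{12} ≡ 1 (mod 21) since gcd(8, 21) = 1. 25 = 2×12 + 1. So 8^{25} ≡ 8^{1} ≡ 8 (mod 21)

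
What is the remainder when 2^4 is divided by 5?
4 = 4 (binary 100). Repeated squaring mod 5: 2^1 ≡ 2; 2^2 ≡ 2² = 4 ≡ 4; 2^4 ≡ 4² = 16 ≡ 1. So 2^4 ≡ 1 (mod 5).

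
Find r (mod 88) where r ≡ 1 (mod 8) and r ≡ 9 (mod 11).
M = 8 × 11 = 88. M₁ = 11, y₁ ≡ 3 (mod 8). M₂ = 8, y₂ ≡ 7 (mod 11). r = 1×11×3 + 9×8×7 ≡ 9 (mod 88)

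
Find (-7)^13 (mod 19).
Using repeated squaring. (-7) ≡ 12 (mod 19). 13 = 8 + 4 + 1 (binary 1101). Repeated squaring mod 19: 12^1 ≡ 12; 12^2 ≡ 12² = 144 ≡ 11; 12^4 ≡ 11² = 121 ≡ 7; 12^8 ≡ 7² = 49 ≡ 11. Multiply: (-7)^13 ≡ 12^8 × 12^4 × 12^1 ≡ 11 × 7 × 12 (mod 19): 11 × 7 = 77 ≡ 1; 1 × 12 = 12 ≡ 12. So (-7)^13 ≡ 12 (mod 19).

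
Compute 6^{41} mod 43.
36

Using successive squaring:
Binary expansion of 41: 101001
Powers of 6 mod 43 (each is the square of the previous):
  6^1 ≡ 6 (mod 43)
  6^2 ≡ 6² = 36 ≡ 36 (mod 43)
  6^4 ≡ 36² = 1296 ≡ 6 (mod 43)
  6^8 ≡ 6² = 36 ≡ 36 (mod 43)
  6^16 ≡ 36² = 1296 ≡ 6 (mod 43)
  6^32 ≡ 6² = 36 ≡ 36 (mod 43)
41 = 32 + 8 + 1, so 6^41 = 6^32 × 6^8 × 6^1 ≡ 36 × 36 × 6 (mod 43)
Multiplying step by step:
  36 × 36 = 1296 ≡ 6 (mod 43)
  6 × 6 = 36 ≡ 36 (mod 43)
Result: 6^41 ≡ 36 (mod 43)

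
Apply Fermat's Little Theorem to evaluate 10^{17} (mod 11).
10

By Fermat's Little Theorem, a^(p-1) ≡ 1 (mod p) for prime p and gcd(a, p) = 1
Here p = 11, so 10^10 ≡ 1 (mod 11)
We can reduce the exponent: 17 mod 10 = 7
So 10^17 ≡ 10^7 (mod 11)
Computing: 10^7 mod 11 = 10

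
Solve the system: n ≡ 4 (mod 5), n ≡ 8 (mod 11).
M = 5 × 11 = 55. M₁ = 11, y₁ ≡ 1 (mod 5). M₂ = 5, y₂ ≡ 9 (mod 11). n = 4×11×1 + 8×5×9 ≡ 19 (mod 55)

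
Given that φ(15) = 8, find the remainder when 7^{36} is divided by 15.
By Euler: 7^{8} ≡ 1 (mod 15) since gcd(7, 15) = 1. 36 = 4×8 + 4. So 7^{36} ≡ 7^{4} ≡ 1 (mod 15)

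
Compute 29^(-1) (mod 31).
29^(-1) ≡ 15 (mod 31). Verification: 29 × 15 = 435 ≡ 1 (mod 31)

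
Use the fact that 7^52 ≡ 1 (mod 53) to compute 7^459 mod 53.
By Fermat: 7^{52} ≡ 1 (mod 53). 459 ≡ 43 (mod 52). So 7^{459} ≡ 7^{43} ≡ 37 (mod 53)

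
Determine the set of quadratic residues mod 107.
QRs mod 107: {1, 3, 4, 9, 10, 11, 12, 13, 14, 16, 19, 23, 25, 27, 29, 30, 33, 34, 35, 36, 37, 39, 40, 41, 42, 44, 47, 48, 49, 52, 53, 56, 57, 61, 62, 64, 69, 75, 76, 79, 81, 83, 85, 86, 87, 89, 90, 92, 99, 100, 101, 102, 105}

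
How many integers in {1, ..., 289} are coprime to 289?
272

Prime factorization: 289 = 17^2
Using the formula φ(n) = n × Π(1 - 1/p) for each prime factor p:
φ(289) = 289 × (1 - 1/17)
φ(289) = 272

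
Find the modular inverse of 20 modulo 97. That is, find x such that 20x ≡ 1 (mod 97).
34

Using Extended Euclidean Algorithm:
gcd(20, 97) = 1
Bezout coefficients: 20 × 34 + 97 × -7 = 1
So 20 × 34 ≡ 1 (mod 97)
The inverse is 34 mod 97 = 34
Verification: 20 × 34 = 680 = 7 × 97 + 1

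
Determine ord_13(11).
Powers of 11 mod 13: 11^1≡11, 11^2≡4, 11^3≡5, 11^4≡3, 11^5≡7, 11^6≡12, 11^7≡2, 11^8≡9, 11^9≡8, 11^10≡10, 11^11≡6, 11^12≡1. Order = 12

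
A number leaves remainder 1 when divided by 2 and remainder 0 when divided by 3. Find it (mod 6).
M = 2 × 3 = 6. M₁ = 3, y₁ ≡ 1 (mod 2). M₂ = 2, y₂ ≡ 2 (mod 3). z = 1×3×1 + 0×2×2 ≡ 3 (mod 6)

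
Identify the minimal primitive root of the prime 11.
p - 1 = 10 has prime divisors 2, 5. h is a primitive root mod 11 iff h^(10/q) ≢ 1 (mod 11) for each such q.
h = 2: 2^5 ≡ 10, 2^2 ≡ 4 (mod 11); none is 1, so 2 has order 10 and is a primitive root.
The smallest primitive root mod 11 is g = 2.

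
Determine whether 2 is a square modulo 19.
By Euler's criterion: 2^{9} ≡ 18 (mod 19). Since this equals -1 (≡ 18), 2 is not a QR.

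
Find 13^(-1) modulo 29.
9

Using Extended Euclidean Algorithm:
gcd(13, 29) = 1
Bezout coefficients: 13 × 9 + 29 × -4 = 1
So 13 × 9 ≡ 1 (mod 29)
The inverse is 9 mod 29 = 9
Verification: 13 × 9 = 117 = 4 × 29 + 1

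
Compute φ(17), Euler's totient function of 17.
16

Prime factorization: 17 = 17
Using the formula φ(n) = n × Π(1 - 1/p) for each prime factor p:
φ(17) = 17 × (1 - 1/17)
φ(17) = 16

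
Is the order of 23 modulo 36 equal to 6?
Yes, ord_36(23) = 6.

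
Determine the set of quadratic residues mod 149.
QRs mod 149: {1, 4, 5, 6, 7, 9, 16, 17, 19, 20, 22, 24, 25, 26, 28, 29, 30, 31, 33, 35, 36, 37, 39, 42, 45, 46, 47, 49, 53, 54, 61, 63, 64, 67, 68, 69, 73, 76, 80, 81, 82, 85, 86, 88, 95, 96, 100, 102, 103, 104, 107, 110, 112, 113, 114, 116, 118, 119, 120, 121, 123, 124, 125, 127, 129, 130, 132, 133, 140, 142, 143, 144, 145, 148}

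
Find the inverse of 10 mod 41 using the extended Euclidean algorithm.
Extended GCD: 10(-4) + 41(1) = 1. So 10^(-1) ≡ 37 ≡ 37 (mod 41). Verify: 10 × 37 = 370 ≡ 1 (mod 41)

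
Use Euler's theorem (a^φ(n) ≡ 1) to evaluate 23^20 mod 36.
By Euler: 23^{12} ≡ 1 (mod 36) since gcd(23, 36) = 1. 20 = 1×12 + 8. So 23^{20} ≡ 23^{8} ≡ 25 (mod 36)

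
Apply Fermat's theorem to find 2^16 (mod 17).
By Fermat's Little Theorem, 2^{16} ≡ 1 (mod 17) since 17 is prime and gcd(2, 17) = 1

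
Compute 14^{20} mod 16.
0

Using successive squaring:
Binary expansion of 20: 10100
Powers of 14 mod 16 (each is the square of the previous):
  14^1 ≡ 14 (mod 16)
  14^2 ≡ 14² = 196 ≡ 4 (mod 16)
  14^4 ≡ 4² = 16 ≡ 0 (mod 16)
  14^8 ≡ 0² = 0 ≡ 0 (mod 16)
  14^16 ≡ 0² = 0 ≡ 0 (mod 16)
20 = 16 + 4, so 14^20 = 14^16 × 14^4 ≡ 0 × 0 (mod 16)
Multiplying step by step:
  0 × 0 = 0 ≡ 0 (mod 16)
Result: 14^20 ≡ 0 (mod 16)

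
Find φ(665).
432

Prime factorization: 665 = 5 × 7 × 19
Using the formula φ(n) = n × Π(1 - 1/p) for each prime factor p:
φ(665) = 665 × (1 - 1/5) × (1 - 1/7) × (1 - 1/19)
φ(665) = 432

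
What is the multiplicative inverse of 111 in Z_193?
111^(-1) ≡ 40 (mod 193). Verification: 111 × 40 = 4440 ≡ 1 (mod 193)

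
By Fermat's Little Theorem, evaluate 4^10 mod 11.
By Fermat's Little Theorem, 4^{10} ≡ 1 (mod 11) since 11 is prime and gcd(4, 11) = 1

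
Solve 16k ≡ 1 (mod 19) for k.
6

Using Extended Euclidean Algorithm:
gcd(16, 19) = 1
Bezout coefficients: 16 × 6 + 19 × -5 = 1
So 16 × 6 ≡ 1 (mod 19)
The inverse is 6 mod 19 = 6
Verification: 16 × 6 = 96 = 5 × 19 + 1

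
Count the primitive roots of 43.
12

The number of primitive roots modulo p is φ(p-1) = φ(42)
φ(42) = 12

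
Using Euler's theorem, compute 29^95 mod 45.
By Euler: 29^{24} ≡ 1 (mod 45) since gcd(29, 45) = 1. 95 = 3×24 + 23. So 29^{95} ≡ 29^{23} ≡ 14 (mod 45)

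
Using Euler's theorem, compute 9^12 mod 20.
By Euler: 9^{8} ≡ 1 (mod 20) since gcd(9, 20) = 1. 12 = 1×8 + 4. So 9^{12} ≡ 9^{4} ≡ 1 (mod 20)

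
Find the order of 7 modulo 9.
Powers of 7 mod 9: 7^1≡7, 7^2≡4, 7^3≡1. Order = 3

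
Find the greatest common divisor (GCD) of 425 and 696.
1

Using the Euclidean algorithm:
425 = 0 × 696 + 425
696 = 1 × 425 + 271
425 = 1 × 271 + 154
271 = 1 × 154 + 117
154 = 1 × 117 + 37
117 = 3 × 37 + 6
37 = 6 × 6 + 1
6 = 6 × 1 + 0

GCD(425, 696) = 1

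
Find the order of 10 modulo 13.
Powers of 10 mod 13: 10^1≡10, 10^2≡9, 10^3≡12, 10^4≡3, 10^5≡4, 10^6≡1. Order = 6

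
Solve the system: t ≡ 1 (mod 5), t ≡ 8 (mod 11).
M = 5 × 11 = 55. M₁ = 11, y₁ ≡ 1 (mod 5). M₂ = 5, y₂ ≡ 9 (mod 11). t = 1×11×1 + 8×5×9 ≡ 41 (mod 55)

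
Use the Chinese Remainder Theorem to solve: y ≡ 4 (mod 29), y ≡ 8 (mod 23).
468

Using the Chinese Remainder Theorem:
M = product of moduli = 667
For equation 1: M_1 = 23, 23 ≡ 23 (mod 29), inverse of 23 mod 29 is 24 (check: 23 × 24 = 552 ≡ 1 (mod 29))
For equation 2: M_2 = 29, 29 ≡ 6 (mod 23), inverse of 29 mod 23 is 4 (check: 6 × 4 = 24 ≡ 1 (mod 23))
Combine: y ≡ Σ r_i×M_i×(M_i⁻¹ mod m_i) = 4×23×24 + 8×29×4 = 2208 + 928 = 3136
3136 mod 667 = 468
y ≡ 468 (mod 667)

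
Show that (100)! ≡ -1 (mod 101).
(100)! mod 101 = 100. Since this equals -1 (mod 101), Wilson confirms 101 is prime.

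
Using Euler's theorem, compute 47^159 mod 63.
By Euler: 47^{36} ≡ 1 (mod 63) since gcd(47, 63) = 1. 159 = 4×36 + 15. So 47^{159} ≡ 47^{15} ≡ 62 (mod 63)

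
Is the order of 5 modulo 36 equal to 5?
No, the actual order is 6, not 5.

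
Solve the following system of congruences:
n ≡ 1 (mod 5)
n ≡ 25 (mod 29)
141

Using the Chinese Remainder Theorem:
M = product of moduli = 145
For equation 1: M_1 = 29, 29 ≡ 4 (mod 5), inverse of 29 mod 5 is 4 (check: 4 × 4 = 16 ≡ 1 (mod 5))
For equation 2: M_2 = 5, 5 ≡ 5 (mod 29), inverse of 5 mod 29 is 6 (check: 5 × 6 = 30 ≡ 1 (mod 29))
Combine: n ≡ Σ r_i×M_i×(M_i⁻¹ mod m_i) = 1×29×4 + 25×5×6 = 116 + 750 = 866
866 mod 145 = 141
n ≡ 141 (mod 145)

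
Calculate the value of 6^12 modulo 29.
Using repeated squaring. 12 = 8 + 4 (binary 1100). Repeated squaring mod 29: 6^1 ≡ 6; 6^2 ≡ 6² = 36 ≡ 7; 6^4 ≡ 7² = 49 ≡ 20; 6^8 ≡ 20² = 400 ≡ 23. Multiply: 6^12 = 6^8 × 6^4 ≡ 23 × 20 (mod 29): 23 × 20 = 460 ≡ 25. So 6^12 ≡ 25 (mod 29).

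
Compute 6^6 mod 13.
6 = 4 + 2 (binary 110). Repeated squaring mod 13: 6^1 ≡ 6; 6^2 ≡ 6² = 36 ≡ 10; 6^4 ≡ 10² = 100 ≡ 9. Multiply: 6^6 = 6^4 × 6^2 ≡ 9 × 10 (mod 13): 9 × 10 = 90 ≡ 12. So 6^6 ≡ 12 (mod 13).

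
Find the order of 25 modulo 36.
Powers of 25 mod 36: 25^1≡25, 25^2≡13, 25^3≡1. Order = 3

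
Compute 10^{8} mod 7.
2

Using successive squaring:
Binary expansion of 8: 1000
Powers of 10 mod 7 (each is the square of the previous):
  10^1 ≡ 3 (mod 7)
  10^2 ≡ 3² = 9 ≡ 2 (mod 7)
  10^4 ≡ 2² = 4 ≡ 4 (mod 7)
  10^8 ≡ 4² = 16 ≡ 2 (mod 7)
8 is a power of 2, so 10^8 is the last square: ≡ 2 (mod 7)
Result: 10^8 ≡ 2 (mod 7)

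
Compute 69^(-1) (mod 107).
76

Using Extended Euclidean Algorithm:
gcd(69, 107) = 1
Bezout coefficients: 69 × -31 + 107 × 20 = 1
So 69 × -31 ≡ 1 (mod 107)
The inverse is -31 mod 107 = 76
Verification: 69 × 76 = 5244 = 49 × 107 + 1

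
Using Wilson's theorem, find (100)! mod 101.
By Wilson's theorem, (100)! ≡ -1 ≡ 100 (mod 101)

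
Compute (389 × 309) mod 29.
25

(389 × 309) = 120201
120201 mod 29 = 25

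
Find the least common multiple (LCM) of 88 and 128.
1408

First find GCD(88, 128) using the Euclidean algorithm:
88 = 0 × 128 + 88
128 = 1 × 88 + 40
88 = 2 × 40 + 8
40 = 5 × 8 + 0
GCD(88, 128) = 8

LCM formula: LCM(a, b) = (a × b) / GCD(a, b)
LCM(88, 128) = (88 × 128) / 8
LCM(88, 128) = 11264 / 8
LCM(88, 128) = 1408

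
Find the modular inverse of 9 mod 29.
9^(-1) ≡ 13 (mod 29). Verification: 9 × 13 = 117 ≡ 1 (mod 29)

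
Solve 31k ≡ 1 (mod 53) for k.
12

Using Extended Euclidean Algorithm:
gcd(31, 53) = 1
Bezout coefficients: 31 × 12 + 53 × -7 = 1
So 31 × 12 ≡ 1 (mod 53)
The inverse is 12 mod 53 = 12
Verification: 31 × 12 = 372 = 7 × 53 + 1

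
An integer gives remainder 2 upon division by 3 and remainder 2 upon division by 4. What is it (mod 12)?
M = 3 × 4 = 12. M₁ = 4, y₁ ≡ 1 (mod 3). M₂ = 3, y₂ ≡ 3 (mod 4). n = 2×4×1 + 2×3×3 ≡ 2 (mod 12). The smallest positive such number is 2.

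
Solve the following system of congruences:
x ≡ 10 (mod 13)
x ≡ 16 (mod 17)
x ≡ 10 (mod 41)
543

Using the Chinese Remainder Theorem:
M = product of moduli = 9061
For equation 1: M_1 = 697, 697 ≡ 8 (mod 13), inverse of 697 mod 13 is 5 (check: 8 × 5 = 40 ≡ 1 (mod 13))
For equation 2: M_2 = 533, 533 ≡ 6 (mod 17), inverse of 533 mod 17 is 3 (check: 6 × 3 = 18 ≡ 1 (mod 17))
For equation 3: M_3 = 221, 221 ≡ 16 (mod 41), inverse of 221 mod 41 is 18 (check: 16 × 18 = 288 ≡ 1 (mod 41))
Combine: x ≡ Σ r_i×M_i×(M_i⁻¹ mod m_i) = 10×697×5 + 16×533×3 + 10×221×18 = 34850 + 25584 + 39780 = 100214
100214 mod 9061 = 543
x ≡ 543 (mod 9061)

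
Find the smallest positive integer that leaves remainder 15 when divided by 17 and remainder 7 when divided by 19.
M = 17 × 19 = 323. M₁ = 19, y₁ ≡ 9 (mod 17). M₂ = 17, y₂ ≡ 9 (mod 19). r = 15×19×9 + 7×17×9 ≡ 83 (mod 323). The smallest positive such number is 83.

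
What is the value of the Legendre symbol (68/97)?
(68/97) = 68^{48} mod 97 = -1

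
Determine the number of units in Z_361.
342

Prime factorization: 361 = 19^2
Using the formula φ(n) = n × Π(1 - 1/p) for each prime factor p:
φ(361) = 361 × (1 - 1/19)
φ(361) = 342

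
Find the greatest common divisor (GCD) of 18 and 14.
2

Using the Euclidean algorithm:
18 = 1 × 14 + 4
14 = 3 × 4 + 2
4 = 2 × 2 + 0

GCD(18, 14) = 2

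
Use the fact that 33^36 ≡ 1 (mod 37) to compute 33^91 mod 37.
By Fermat: 33^{36} ≡ 1 (mod 37). 91 = 2×36 + 19. So 33^{91} ≡ 33^{19} ≡ 33 (mod 37)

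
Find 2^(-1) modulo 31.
16

Using Extended Euclidean Algorithm:
gcd(2, 31) = 1
Bezout coefficients: 2 × -15 + 31 × 1 = 1
So 2 × -15 ≡ 1 (mod 31)
The inverse is -15 mod 31 = 16
Verification: 2 × 16 = 32 = 1 × 31 + 1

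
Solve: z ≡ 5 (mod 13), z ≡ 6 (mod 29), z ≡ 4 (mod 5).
M = 13 × 29 × 5 = 1885. M₁ = 145, y₁ ≡ 7 (mod 13). M₂ = 65, y₂ ≡ 25 (mod 29). M₃ = 377, y₃ ≡ 3 (mod 5). z = 5×145×7 + 6×65×25 + 4×377×3 ≡ 499 (mod 1885)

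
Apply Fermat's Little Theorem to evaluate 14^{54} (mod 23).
18

By Fermat's Little Theorem, a^(p-1) ≡ 1 (mod p) for prime p and gcd(a, p) = 1
Here p = 23, so 14^22 ≡ 1 (mod 23)
We can reduce the exponent: 54 mod 22 = 10
So 14^54 ≡ 14^10 (mod 23)
Computing: 14^10 mod 23 = 18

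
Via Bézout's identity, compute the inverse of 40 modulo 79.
Extended GCD: 40(2) + 79(-1) = 1. So 40^(-1) ≡ 2 ≡ 2 (mod 79). Verify: 40 × 2 = 80 ≡ 1 (mod 79)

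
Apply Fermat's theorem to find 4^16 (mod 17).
By Fermat's Little Theorem, 4^{16} ≡ 1 (mod 17) since 17 is prime and gcd(4, 17) = 1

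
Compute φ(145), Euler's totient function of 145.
112

Prime factorization: 145 = 5 × 29
Using the formula φ(n) = n × Π(1 - 1/p) for each prime factor p:
φ(145) = 145 × (1 - 1/5) × (1 - 1/29)
φ(145) = 112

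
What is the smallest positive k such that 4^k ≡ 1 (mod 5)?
Powers of 4 mod 5: 4^1≡4, 4^2≡1. Order = 2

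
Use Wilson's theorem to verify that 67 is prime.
(66)! mod 67 = 66. Since this equals -1 (mod 67), Wilson confirms 67 is prime.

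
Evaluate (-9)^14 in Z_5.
Using Fermat: (-9)^{4} ≡ 1 (mod 5). 14 ≡ 2 (mod 4). So (-9)^{14} ≡ (-9)^{2} ≡ 1 (mod 5)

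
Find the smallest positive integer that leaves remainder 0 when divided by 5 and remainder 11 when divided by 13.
M = 5 × 13 = 65. M₁ = 13, y₁ ≡ 2 (mod 5). M₂ = 5, y₂ ≡ 8 (mod 13). m = 0×13×2 + 11×5×8 ≡ 50 (mod 65). The smallest positive such number is 50.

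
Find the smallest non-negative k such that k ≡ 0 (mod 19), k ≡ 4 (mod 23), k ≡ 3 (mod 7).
2166

Using the Chinese Remainder Theorem:
M = product of moduli = 3059
For equation 1: M_1 = 161, 161 ≡ 9 (mod 19), inverse of 161 mod 19 is 17 (check: 9 × 17 = 153 ≡ 1 (mod 19))
For equation 2: M_2 = 133, 133 ≡ 18 (mod 23), inverse of 133 mod 23 is 9 (check: 18 × 9 = 162 ≡ 1 (mod 23))
For equation 3: M_3 = 437, 437 ≡ 3 (mod 7), inverse of 437 mod 7 is 5 (check: 3 × 5 = 15 ≡ 1 (mod 7))
Combine: k ≡ Σ r_i×M_i×(M_i⁻¹ mod m_i) = 0×161×17 + 4×133×9 + 3×437×5 = 0 + 4788 + 6555 = 11343
11343 mod 3059 = 2166
k ≡ 2166 (mod 3059)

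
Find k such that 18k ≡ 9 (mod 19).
10

Since gcd(18, 19) = 1 divides 9, a solution exists.
Multiply both sides by the inverse of 18 mod 19:
  18^(-1) mod 19 = 18
  x ≡ 18 × 9 ≡ 162 ≡ 10 (mod 19)
Verification: 18 × 10 = 180 = 9 × 19 + 9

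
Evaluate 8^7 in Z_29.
7 = 4 + 2 + 1 (binary 111). Repeated squaring mod 29: 8^1 ≡ 8; 8^2 ≡ 8² = 64 ≡ 6; 8^4 ≡ 6² = 36 ≡ 7. Multiply: 8^7 = 8^4 × 8^2 × 8^1 ≡ 7 × 6 × 8 (mod 29): 7 × 6 = 42 ≡ 13; 13 × 8 = 104 ≡ 17. So 8^7 ≡ 17 (mod 29).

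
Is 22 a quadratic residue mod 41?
By Euler's criterion: 22^{20} ≡ 40 (mod 41). Since this equals -1 (≡ 40), 22 is not a QR.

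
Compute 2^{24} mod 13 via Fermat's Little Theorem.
1

By Fermat's Little Theorem, a^(p-1) ≡ 1 (mod p) for prime p and gcd(a, p) = 1
Here p = 13, so 2^12 ≡ 1 (mod 13)
We can reduce the exponent: 24 mod 12 = 0
So 2^24 ≡ 2^0 (mod 13)
Computing: 2^0 mod 13 = 1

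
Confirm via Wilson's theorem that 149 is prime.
(148)! mod 149 = 148. Since this equals -1 (mod 149), Wilson confirms 149 is prime.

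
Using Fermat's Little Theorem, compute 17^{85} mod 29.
17

By Fermat's Little Theorem, a^(p-1) ≡ 1 (mod p) for prime p and gcd(a, p) = 1
Here p = 29, so 17^28 ≡ 1 (mod 29)
We can reduce the exponent: 85 mod 28 = 1
So 17^85 ≡ 17^1 (mod 29)
Computing: 17^1 mod 29 = 17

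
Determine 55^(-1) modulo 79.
55^(-1) ≡ 23 (mod 79). Verification: 55 × 23 = 1265 ≡ 1 (mod 79)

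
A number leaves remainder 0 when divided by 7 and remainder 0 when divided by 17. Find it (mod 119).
M = 7 × 17 = 119. M₁ = 17, y₁ ≡ 5 (mod 7). M₂ = 7, y₂ ≡ 5 (mod 17). z = 0×17×5 + 0×7×5 ≡ 0 (mod 119)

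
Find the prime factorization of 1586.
2 × 13 × 61

Divide by primes starting from smallest:
1586 ÷ 2 = 793
793 ÷ 13 = 61
61 ÷ 61 = 1

1586 = 2 × 13 × 61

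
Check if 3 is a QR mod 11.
By Euler's criterion: 3^{5} ≡ 1 (mod 11). Since this equals 1, 3 is a QR.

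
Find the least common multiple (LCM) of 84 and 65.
5460

First find GCD(84, 65) using the Euclidean algorithm:
84 = 1 × 65 + 19
65 = 3 × 19 + 8
19 = 2 × 8 + 3
8 = 2 × 3 + 2
3 = 1 × 2 + 1
2 = 2 × 1 + 0
GCD(84, 65) = 1

LCM formula: LCM(a, b) = (a × b) / GCD(a, b)
LCM(84, 65) = (84 × 65) / 1
LCM(84, 65) = 5460 / 1
LCM(84, 65) = 5460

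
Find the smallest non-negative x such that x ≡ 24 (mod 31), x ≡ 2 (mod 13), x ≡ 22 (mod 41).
8673

Using the Chinese Remainder Theorem:
M = product of moduli = 16523
For equation 1: M_1 = 533, 533 ≡ 6 (mod 31), inverse of 533 mod 31 is 26 (check: 6 × 26 = 156 ≡ 1 (mod 31))
For equation 2: M_2 = 1271, 1271 ≡ 10 (mod 13), inverse of 1271 mod 13 is 4 (check: 10 × 4 = 40 ≡ 1 (mod 13))
For equation 3: M_3 = 403, 403 ≡ 34 (mod 41), inverse of 403 mod 41 is 35 (check: 34 × 35 = 1190 ≡ 1 (mod 41))
Combine: x ≡ Σ r_i×M_i×(M_i⁻¹ mod m_i) = 24×533×26 + 2×1271×4 + 22×403×35 = 332592 + 10168 + 310310 = 653070
653070 mod 16523 = 8673
x ≡ 8673 (mod 16523)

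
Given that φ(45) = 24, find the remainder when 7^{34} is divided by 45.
By Euler: 7^{24} ≡ 1 (mod 45) since gcd(7, 45) = 1. 34 = 1×24 + 10. So 7^{34} ≡ 7^{10} ≡ 34 (mod 45)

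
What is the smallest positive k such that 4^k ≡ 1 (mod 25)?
Powers of 4 mod 25: 4^1≡4, 4^2≡16, 4^3≡14, 4^4≡6, 4^5≡24, 4^6≡21, 4^7≡9, 4^8≡11, 4^9≡19, 4^10≡1. Order = 10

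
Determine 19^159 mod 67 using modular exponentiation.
Using Fermat: 19^{66} ≡ 1 (mod 67). 159 ≡ 27 (mod 66). So 19^{159} ≡ 19^{27} ≡ 64 (mod 67)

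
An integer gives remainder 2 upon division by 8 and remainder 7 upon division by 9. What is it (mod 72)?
M = 8 × 9 = 72. M₁ = 9, y₁ ≡ 1 (mod 8). M₂ = 8, y₂ ≡ 8 (mod 9). t = 2×9×1 + 7×8×8 ≡ 34 (mod 72). The smallest positive such number is 34.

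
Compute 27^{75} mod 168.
27

Using successive squaring:
Binary expansion of 75: 1001011
Powers of 27 mod 168 (each is the square of the previous):
  27^1 ≡ 27 (mod 168)
  27^2 ≡ 27² = 729 ≡ 57 (mod 168)
  27^4 ≡ 57² = 3249 ≡ 57 (mod 168)
  27^8 ≡ 57² = 3249 ≡ 57 (mod 168)
  27^16 ≡ 57² = 3249 ≡ 57 (mod 168)
  27^32 ≡ 57² = 3249 ≡ 57 (mod 168)
  27^64 ≡ 57² = 3249 ≡ 57 (mod 168)
75 = 64 + 8 + 2 + 1, so 27^75 = 27^64 × 27^8 × 27^2 × 27^1 ≡ 57 × 57 × 57 × 27 (mod 168)
Multiplying step by step:
  57 × 57 = 3249 ≡ 57 (mod 168)
  57 × 57 = 3249 ≡ 57 (mod 168)
  57 × 27 = 1539 ≡ 27 (mod 168)
Result: 27^75 ≡ 27 (mod 168)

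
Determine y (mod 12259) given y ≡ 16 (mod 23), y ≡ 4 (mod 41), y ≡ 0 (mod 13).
6318

Using the Chinese Remainder Theorem:
M = product of moduli = 12259
For equation 1: M_1 = 533, 533 ≡ 4 (mod 23), inverse of 533 mod 23 is 6 (check: 4 × 6 = 24 ≡ 1 (mod 23))
For equation 2: M_2 = 299, 299 ≡ 12 (mod 41), inverse of 299 mod 41 is 24 (check: 12 × 24 = 288 ≡ 1 (mod 41))
For equation 3: M_3 = 943, 943 ≡ 7 (mod 13), inverse of 943 mod 13 is 2 (check: 7 × 2 = 14 ≡ 1 (mod 13))
Combine: y ≡ Σ r_i×M_i×(M_i⁻¹ mod m_i) = 16×533×6 + 4×299×24 + 0×943×2 = 51168 + 28704 + 0 = 79872
79872 mod 12259 = 6318
y ≡ 6318 (mod 12259)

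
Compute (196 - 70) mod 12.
6

(196 - 70) = 126
126 mod 12 = 6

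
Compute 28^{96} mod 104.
40

Using successive squaring:
Binary expansion of 96: 1100000
Powers of 28 mod 104 (each is the square of the previous):
  28^1 ≡ 28 (mod 104)
  28^2 ≡ 28² = 784 ≡ 56 (mod 104)
  28^4 ≡ 56² = 3136 ≡ 16 (mod 104)
  28^8 ≡ 16² = 256 ≡ 48 (mod 104)
  28^16 ≡ 48² = 2304 ≡ 16 (mod 104)
  28^32 ≡ 16² = 256 ≡ 48 (mod 104)
  28^64 ≡ 48² = 2304 ≡ 16 (mod 104)
96 = 64 + 32, so 28^96 = 28^64 × 28^32 ≡ 16 × 48 (mod 104)
Multiplying step by step:
  16 × 48 = 768 ≡ 40 (mod 104)
Result: 28^96 ≡ 40 (mod 104)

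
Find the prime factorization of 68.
2^2 × 17

Divide by primes starting from smallest:
68 ÷ 2 = 34
34 ÷ 2 = 17
17 ÷ 17 = 1

68 = 2^2 × 17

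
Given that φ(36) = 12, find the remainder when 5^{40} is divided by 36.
By Euler: 5^{12} ≡ 1 (mod 36) since gcd(5, 36) = 1. 40 = 3×12 + 4. So 5^{40} ≡ 5^{4} ≡ 13 (mod 36)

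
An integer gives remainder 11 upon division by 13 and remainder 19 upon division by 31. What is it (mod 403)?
M = 13 × 31 = 403. M₁ = 31, y₁ ≡ 8 (mod 13). M₂ = 13, y₂ ≡ 12 (mod 31). x = 11×31×8 + 19×13×12 ≡ 50 (mod 403). The smallest positive such number is 50.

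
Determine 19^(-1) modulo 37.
19^(-1) ≡ 2 (mod 37). Verification: 19 × 2 = 38 ≡ 1 (mod 37)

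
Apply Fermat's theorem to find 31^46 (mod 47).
By Fermat's Little Theorem, 31^{46} ≡ 1 (mod 47) since 47 is prime and gcd(31, 47) = 1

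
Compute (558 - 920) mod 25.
13

(558 - 920) = -362
-362 mod 25 = 13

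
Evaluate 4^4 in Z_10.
4 = 4 (binary 100). Repeated squaring mod 10: 4^1 ≡ 4; 4^2 ≡ 4² = 16 ≡ 6; 4^4 ≡ 6² = 36 ≡ 6. So 4^4 ≡ 6 (mod 10).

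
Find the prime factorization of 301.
7 × 43

Divide by primes starting from smallest:
301 ÷ 7 = 43
43 ÷ 43 = 1

301 = 7 × 43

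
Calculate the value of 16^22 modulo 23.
Using Fermat: 16^{22} ≡ 1 (mod 23). 22 ≡ 0 (mod 22). So 16^{22} ≡ 16^{0} ≡ 1 (mod 23)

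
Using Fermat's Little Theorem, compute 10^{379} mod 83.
59

By Fermat's Little Theorem, a^(p-1) ≡ 1 (mod p) for prime p and gcd(a, p) = 1
Here p = 83, so 10^82 ≡ 1 (mod 83)
We can reduce the exponent: 379 mod 82 = 51
So 10^379 ≡ 10^51 (mod 83)
Computing: 10^51 mod 83 = 59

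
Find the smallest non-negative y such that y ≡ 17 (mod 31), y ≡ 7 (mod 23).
513

Using the Chinese Remainder Theorem:
M = product of moduli = 713
For equation 1: M_1 = 23, 23 ≡ 23 (mod 31), inverse of 23 mod 31 is 27 (check: 23 × 27 = 621 ≡ 1 (mod 31))
For equation 2: M_2 = 31, 31 ≡ 8 (mod 23), inverse of 31 mod 23 is 3 (check: 8 × 3 = 24 ≡ 1 (mod 23))
Combine: y ≡ Σ r_i×M_i×(M_i⁻¹ mod m_i) = 17×23×27 + 7×31×3 = 10557 + 651 = 11208
11208 mod 713 = 513
y ≡ 513 (mod 713)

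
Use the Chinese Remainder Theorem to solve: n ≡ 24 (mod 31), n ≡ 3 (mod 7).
24

Using the Chinese Remainder Theorem:
M = product of moduli = 217
For equation 1: M_1 = 7, 7 ≡ 7 (mod 31), inverse of 7 mod 31 is 9 (check: 7 × 9 = 63 ≡ 1 (mod 31))
For equation 2: M_2 = 31, 31 ≡ 3 (mod 7), inverse of 31 mod 7 is 5 (check: 3 × 5 = 15 ≡ 1 (mod 7))
Combine: n ≡ Σ r_i×M_i×(M_i⁻¹ mod m_i) = 24×7×9 + 3×31×5 = 1512 + 465 = 1977
1977 mod 217 = 24
n ≡ 24 (mod 217)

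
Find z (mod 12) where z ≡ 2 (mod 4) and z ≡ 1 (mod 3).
M = 4 × 3 = 12. M₁ = 3, y₁ ≡ 3 (mod 4). M₂ = 4, y₂ ≡ 1 (mod 3). z = 2×3×3 + 1×4×1 ≡ 10 (mod 12)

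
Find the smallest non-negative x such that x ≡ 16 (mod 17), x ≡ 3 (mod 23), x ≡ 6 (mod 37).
2855

Using the Chinese Remainder Theorem:
M = product of moduli = 14467
For equation 1: M_1 = 851, 851 ≡ 1 (mod 17), inverse of 851 mod 17 is 1 (check: 1 × 1 = 1 ≡ 1 (mod 17))
For equation 2: M_2 = 629, 629 ≡ 8 (mod 23), inverse of 629 mod 23 is 3 (check: 8 × 3 = 24 ≡ 1 (mod 23))
For equation 3: M_3 = 391, 391 ≡ 21 (mod 37), inverse of 391 mod 37 is 30 (check: 21 × 30 = 630 ≡ 1 (mod 37))
Combine: x ≡ Σ r_i×M_i×(M_i⁻¹ mod m_i) = 16×851×1 + 3×629×3 + 6×391×30 = 13616 + 5661 + 70380 = 89657
89657 mod 14467 = 2855
x ≡ 2855 (mod 14467)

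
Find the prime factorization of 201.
3 × 67

Divide by primes starting from smallest:
201 ÷ 3 = 67
67 ÷ 67 = 1

201 = 3 × 67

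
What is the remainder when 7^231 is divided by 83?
Using Fermat: 7^{82} ≡ 1 (mod 83). 231 ≡ 67 (mod 82). So 7^{231} ≡ 7^{67} ≡ 75 (mod 83)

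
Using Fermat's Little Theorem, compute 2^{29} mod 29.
2

By Fermat's Little Theorem, a^(p-1) ≡ 1 (mod p) for prime p and gcd(a, p) = 1
Here p = 29, so 2^28 ≡ 1 (mod 29)
We can reduce the exponent: 29 mod 28 = 1
So 2^29 ≡ 2^1 (mod 29)
Computing: 2^1 mod 29 = 2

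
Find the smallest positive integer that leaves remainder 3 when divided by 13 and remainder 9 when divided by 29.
M = 13 × 29 = 377. M₁ = 29, y₁ ≡ 9 (mod 13). M₂ = 13, y₂ ≡ 9 (mod 29). y = 3×29×9 + 9×13×9 ≡ 328 (mod 377). The smallest positive such number is 328.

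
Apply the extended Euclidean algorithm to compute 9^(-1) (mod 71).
Extended GCD: 9(8) + 71(-1) = 1. So 9^(-1) ≡ 8 ≡ 8 (mod 71). Verify: 9 × 8 = 72 ≡ 1 (mod 71)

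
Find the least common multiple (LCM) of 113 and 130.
14690

First find GCD(113, 130) using the Euclidean algorithm:
113 = 0 × 130 + 113
130 = 1 × 113 + 17
113 = 6 × 17 + 11
17 = 1 × 11 + 6
11 = 1 × 6 + 5
6 = 1 × 5 + 1
5 = 5 × 1 + 0
GCD(113, 130) = 1

LCM formula: LCM(a, b) = (a × b) / GCD(a, b)
LCM(113, 130) = (113 × 130) / 1
LCM(113, 130) = 14690 / 1
LCM(113, 130) = 14690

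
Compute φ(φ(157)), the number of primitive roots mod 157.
Number of primitive roots mod 157 = φ(156) = 48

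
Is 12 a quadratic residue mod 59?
By Euler's criterion: 12^{29} ≡ 1 (mod 59). Since this equals 1, 12 is a QR.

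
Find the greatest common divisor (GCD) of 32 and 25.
1

Using the Euclidean algorithm:
32 = 1 × 25 + 7
25 = 3 × 7 + 4
7 = 1 × 4 + 3
4 = 1 × 3 + 1
3 = 3 × 1 + 0

GCD(32, 25) = 1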